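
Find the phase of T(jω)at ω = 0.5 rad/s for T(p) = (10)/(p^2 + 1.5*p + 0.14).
Substitute p = j*0.5: T(j0.5) = -1.91438 - 13.0526j.
∠T(j0.5) = atan2(Im, Re) = atan2(-13.0526, -1.91438) = -98.34°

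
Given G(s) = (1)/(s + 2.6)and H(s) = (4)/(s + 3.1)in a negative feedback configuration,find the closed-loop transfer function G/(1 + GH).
Closed-loop T = G/(1+GH).
Numerator: G_num * H_den = s + 3.1.
Denominator: G_den * H_den + G_num * H_num = (s^2 + 5.7*s + 8.06) + (4) = s^2 + 5.7*s + 12.06.
T(s) = (s + 3.1)/(s^2 + 5.7*s + 12.06)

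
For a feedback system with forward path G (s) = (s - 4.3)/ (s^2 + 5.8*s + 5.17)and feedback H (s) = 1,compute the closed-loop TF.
Closed-loop T = G/(1+GH).
Numerator: G_num * H_den = s - 4.3.
Denominator: G_den * H_den + G_num * H_num = (s^2 + 5.8*s + 5.17) + (s - 4.3) = s^2 + 6.8*s + 0.87.
T(s) = (s - 4.3)/(s^2 + 6.8*s + 0.87)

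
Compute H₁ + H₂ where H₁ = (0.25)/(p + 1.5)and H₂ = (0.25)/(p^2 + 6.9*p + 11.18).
Parallel: H = H₁ + H₂ = (n₁·d₂ + n₂·d₁)/(d₁·d₂).
n₁·d₂ = 0.25*p^2 + 1.725*p + 2.795. n₂·d₁ = 0.25*p + 0.375. Sum = 0.25*p^2 + 1.975*p + 3.17. d₁·d₂ = p^3 + 8.4*p^2 + 21.53*p + 16.77.
H(p) = (0.25*p^2 + 1.975*p + 3.17)/(p^3 + 8.4*p^2 + 21.53*p + 16.77)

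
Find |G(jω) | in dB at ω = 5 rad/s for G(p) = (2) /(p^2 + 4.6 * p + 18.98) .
Substitute p = j*5: G(j5) = -0.0213007 - 0.0813813j.
|G(j5)| = sqrt(Re² + Im²) = 0.08412.
20*log₁₀(0.08412) = -21.50 dB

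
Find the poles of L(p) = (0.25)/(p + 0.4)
Set denominator = 0: p + 0.4 = 0 → Poles: -0.4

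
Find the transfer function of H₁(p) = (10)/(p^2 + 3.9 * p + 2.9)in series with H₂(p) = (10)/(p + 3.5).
Series: H = H₁ · H₂ = (n₁·n₂)/(d₁·d₂).
Num: n₁·n₂ = 100. Den: d₁·d₂ = p^3 + 7.4*p^2 + 16.55*p + 10.15.
H(p) = (100)/(p^3 + 7.4*p^2 + 16.55*p + 10.15)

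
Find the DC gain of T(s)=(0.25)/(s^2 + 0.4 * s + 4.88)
DC gain = T(0) = num(0)/den(0) = 0.25/4.88 = 0.05123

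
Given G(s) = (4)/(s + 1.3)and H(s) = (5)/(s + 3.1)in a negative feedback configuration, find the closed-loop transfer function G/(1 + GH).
Closed-loop T = G/(1+GH).
Numerator: G_num * H_den = 4*s + 12.4.
Denominator: G_den * H_den + G_num * H_num = (s^2 + 4.4*s + 4.03) + (20) = s^2 + 4.4*s + 24.03.
T(s) = (4*s + 12.4)/(s^2 + 4.4*s + 24.03)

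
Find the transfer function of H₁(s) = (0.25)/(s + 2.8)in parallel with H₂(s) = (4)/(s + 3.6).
Parallel: H = H₁ + H₂ = (n₁·d₂ + n₂·d₁)/(d₁·d₂).
n₁·d₂ = 0.25*s + 0.9. n₂·d₁ = 4*s + 11.2. Sum = 4.25*s + 12.1. d₁·d₂ = s^2 + 6.4*s + 10.08.
H(s) = (4.25*s + 12.1)/(s^2 + 6.4*s + 10.08)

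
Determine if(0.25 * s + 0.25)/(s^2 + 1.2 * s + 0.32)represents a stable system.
Denominator: s^2 + 1.2*s + 0.32 = (s + 0.8)(s + 0.4). Poles: -0.4, -0.8. All Re(p)<0: Yes (stable)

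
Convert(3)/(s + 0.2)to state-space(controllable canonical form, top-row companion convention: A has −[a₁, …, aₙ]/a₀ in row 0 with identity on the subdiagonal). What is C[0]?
Reachable canonical form: C = numerator coefficients (right-aligned, zero-padded to length n).
num = 3, C = [[3]].
C[0] = 3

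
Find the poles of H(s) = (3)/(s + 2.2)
Set denominator = 0: s + 2.2 = 0 → Poles: -2.2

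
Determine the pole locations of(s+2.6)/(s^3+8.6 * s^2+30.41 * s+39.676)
Set denominator = 0: s^3 + 8.6*s^2 + 30.41*s + 39.676 = (s + 2.8)(s^2 + 5.8*s + 14.17) = 0 → Poles: -2.8, -2.9 + 2.4j, -2.9 - 2.4j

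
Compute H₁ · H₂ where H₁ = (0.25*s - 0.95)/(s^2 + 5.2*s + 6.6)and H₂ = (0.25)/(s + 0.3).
Series: H = H₁ · H₂ = (n₁·n₂)/(d₁·d₂).
Num: n₁·n₂ = 0.0625*s - 0.2375. Den: d₁·d₂ = s^3 + 5.5*s^2 + 8.16*s + 1.98.
H(s) = (0.0625*s - 0.2375)/(s^3 + 5.5*s^2 + 8.16*s + 1.98)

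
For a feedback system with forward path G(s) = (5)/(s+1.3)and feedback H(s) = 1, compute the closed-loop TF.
Closed-loop T = G/(1+GH).
Numerator: G_num * H_den = 5.
Denominator: G_den * H_den + G_num * H_num = (s + 1.3) + (5) = s + 6.3.
T(s) = (5)/(s + 6.3)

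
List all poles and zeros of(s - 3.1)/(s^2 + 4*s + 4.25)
Set denominator = 0: s^2 + 4*s + 4.25 = 0 → Poles: -2 + 0.5j, -2 - 0.5j
Set numerator = 0: s - 3.1 = 0 → Zeros: 3.1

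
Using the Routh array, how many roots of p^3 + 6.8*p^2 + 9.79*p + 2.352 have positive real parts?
Routh array:
p^3: [1, 9.79]; p^2: [6.8, 2.352]; p^1: [9.44412]; p^0: [2.352]
First column: [1, 6.8, 9.44412, 2.352]. Sign changes = RHP roots = 0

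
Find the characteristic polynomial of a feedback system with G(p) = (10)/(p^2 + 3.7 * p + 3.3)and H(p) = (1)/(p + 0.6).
Characteristic poly = G_den * H_den + G_num * H_num = (p^3 + 4.3*p^2 + 5.52*p + 1.98) + (10) = p^3 + 4.3*p^2 + 5.52*p + 11.98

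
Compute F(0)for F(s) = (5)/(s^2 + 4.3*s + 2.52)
DC gain = F(0) = num(0)/den(0) = 5/2.52 = 1.984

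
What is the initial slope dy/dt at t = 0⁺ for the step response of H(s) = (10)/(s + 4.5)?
IVT: y'(0⁺) = lim_{s→∞} s²·Y(s) = lim_{s→∞} s·H(s).
deg(num) = 0, deg(den) = 1, relative degree = 1, so s·H(s) → (leading num)/(leading den) = 10/1 = 10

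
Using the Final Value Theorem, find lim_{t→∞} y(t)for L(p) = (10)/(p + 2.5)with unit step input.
FVT: lim_{t→∞} y(t) = lim_{p→0} p*Y(p) where Y(p) = L(p)/p.
= lim_{p→0} L(p) = L(0) = num(0)/den(0) = 10/2.5 = 4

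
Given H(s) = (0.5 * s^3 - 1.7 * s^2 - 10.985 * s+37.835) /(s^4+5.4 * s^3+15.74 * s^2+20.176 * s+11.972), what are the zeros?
Set numerator = 0: 0.5*s^3 - 1.7*s^2 - 10.985*s + 37.835 = 0.5*(s - 4.6)(s + 4.7)(s - 3.5) = 0 → Zeros: -4.7, 3.5, 4.6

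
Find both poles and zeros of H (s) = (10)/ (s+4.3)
Set denominator = 0: s + 4.3 = 0 → Poles: -4.3
Numerator is a nonzero constant (10) → Zeros: none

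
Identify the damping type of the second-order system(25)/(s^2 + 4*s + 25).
Standard form: ωn²/(s²+2ζωn·s+ωn²) gives ωn=5, ζ=0.4.
Underdamped (ζ = 0.4 < 1)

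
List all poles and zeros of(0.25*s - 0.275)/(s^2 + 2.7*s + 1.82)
Set denominator = 0: s^2 + 2.7*s + 1.82 = (s + 1.4)(s + 1.3) = 0 → Poles: -1.3, -1.4
Set numerator = 0: 0.25*s - 0.275 = 0 → Zeros: 1.1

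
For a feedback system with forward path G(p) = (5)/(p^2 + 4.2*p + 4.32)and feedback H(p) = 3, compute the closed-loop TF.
Closed-loop T = G/(1+GH).
Numerator: G_num * H_den = 5.
Denominator: G_den * H_den + G_num * H_num = (p^2 + 4.2*p + 4.32) + (15) = p^2 + 4.2*p + 19.32.
T(p) = (5)/(p^2 + 4.2*p + 19.32)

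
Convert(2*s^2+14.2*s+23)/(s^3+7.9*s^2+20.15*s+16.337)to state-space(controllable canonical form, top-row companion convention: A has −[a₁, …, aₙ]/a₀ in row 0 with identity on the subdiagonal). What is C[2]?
Reachable canonical form: C = numerator coefficients (right-aligned, zero-padded to length n).
num = 2*s^2 + 14.2*s + 23, C = [[2, 14.2, 23]].
C[2] = 23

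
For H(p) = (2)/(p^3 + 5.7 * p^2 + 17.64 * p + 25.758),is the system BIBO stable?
Denominator: p^3 + 5.7*p^2 + 17.64*p + 25.758 = (p + 2.7)(p^2 + 3*p + 9.54). Poles: -1.5 + 2.7j, -1.5 - 2.7j, -2.7. All Re(p)<0: Yes (stable)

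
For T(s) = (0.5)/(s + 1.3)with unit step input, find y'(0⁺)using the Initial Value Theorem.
IVT: y'(0⁺) = lim_{s→∞} s²·Y(s) = lim_{s→∞} s·T(s).
deg(num) = 0, deg(den) = 1, relative degree = 1, so s·T(s) → (leading num)/(leading den) = 0.5/1 = 0.5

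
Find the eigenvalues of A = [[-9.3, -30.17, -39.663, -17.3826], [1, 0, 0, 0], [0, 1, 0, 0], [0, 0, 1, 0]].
Eigenvalues solve det(λI - A) = 0.
Characteristic polynomial: λ^4 + 9.3*λ^3 + 30.17*λ^2 + 39.663*λ + 17.3826 = 0.
Factor: (λ + 1.8)(λ + 2.9)(λ + 3.7)(λ + 0.9) = 0.
Roots: -0.9, -1.8, -2.9, -3.7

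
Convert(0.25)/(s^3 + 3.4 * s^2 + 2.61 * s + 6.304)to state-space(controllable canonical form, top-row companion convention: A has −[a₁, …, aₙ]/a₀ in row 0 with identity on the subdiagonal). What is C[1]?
Reachable canonical form: C = numerator coefficients (right-aligned, zero-padded to length n).
num = 0.25, C = [[0, 0, 0.25]].
C[1] = 0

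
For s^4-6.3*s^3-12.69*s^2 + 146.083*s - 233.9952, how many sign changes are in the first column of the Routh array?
Routh array:
s^4: [1, -12.69, -233.9952]; s^3: [-6.3, 146.083]; s^2: [10.4978, -233.9952]; s^1: [5.65616]; s^0: [-233.9952]
First column: [1, -6.3, 10.4978, 5.65616, -233.9952]. Sign changes = 3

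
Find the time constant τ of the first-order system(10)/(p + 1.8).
First-order system: τ = -1/pole. Pole = -1.8. τ = -1/(-1.8) = 0.5556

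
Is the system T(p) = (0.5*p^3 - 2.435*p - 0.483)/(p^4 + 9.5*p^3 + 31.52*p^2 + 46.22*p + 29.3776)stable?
Denominator: p^4 + 9.5*p^3 + 31.52*p^2 + 46.22*p + 29.3776 = (p + 2.8)(p + 4.3)(p^2 + 2.4*p + 2.44). Poles: -1.2 + 1j, -1.2 - 1j, -2.8, -4.3. All Re(p)<0: Yes (stable)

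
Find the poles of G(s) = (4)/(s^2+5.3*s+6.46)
Set denominator = 0: s^2 + 5.3*s + 6.46 = (s + 1.9)(s + 3.4) = 0 → Poles: -1.9, -3.4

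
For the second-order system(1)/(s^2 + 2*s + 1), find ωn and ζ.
Standard form: ωn²/(s²+2ζωn·s+ωn²).
const=1=ωn² → ωn=1, s coeff=2=2ζωn → ζ=1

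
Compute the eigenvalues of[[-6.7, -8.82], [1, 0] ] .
Eigenvalues solve det(λI - A) = 0.
Characteristic polynomial: λ^2 + 6.7*λ + 8.82 = 0.
Factor: (λ + 4.9)(λ + 1.8) = 0.
Roots: -1.8, -4.9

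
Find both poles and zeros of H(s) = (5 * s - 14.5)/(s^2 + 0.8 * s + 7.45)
Set denominator = 0: s^2 + 0.8*s + 7.45 = 0 → Poles: -0.4 + 2.7j, -0.4 - 2.7j
Set numerator = 0: 5*s - 14.5 = 0 → Zeros: 2.9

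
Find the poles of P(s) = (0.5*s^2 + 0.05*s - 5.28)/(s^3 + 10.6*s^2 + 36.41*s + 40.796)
Set denominator = 0: s^3 + 10.6*s^2 + 36.41*s + 40.796 = (s + 2.8)(s + 4.7)(s + 3.1) = 0 → Poles: -2.8, -3.1, -4.7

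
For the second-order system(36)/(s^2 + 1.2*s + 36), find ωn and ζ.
Standard form: ωn²/(s²+2ζωn·s+ωn²).
const=36=ωn² → ωn=6, s coeff=1.2=2ζωn → ζ=0.1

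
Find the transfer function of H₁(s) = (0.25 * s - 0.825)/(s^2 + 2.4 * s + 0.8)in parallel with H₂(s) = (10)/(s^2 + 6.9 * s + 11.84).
Parallel: H = H₁ + H₂ = (n₁·d₂ + n₂·d₁)/(d₁·d₂).
n₁·d₂ = 0.25*s^3 + 0.9*s^2 - 2.7325*s - 9.768. n₂·d₁ = 10*s^2 + 24*s + 8. Sum = 0.25*s^3 + 10.9*s^2 + 21.2675*s - 1.768. d₁·d₂ = s^4 + 9.3*s^3 + 29.2*s^2 + 33.936*s + 9.472.
H(s) = (0.25*s^3 + 10.9*s^2 + 21.2675*s - 1.768)/(s^4 + 9.3*s^3 + 29.2*s^2 + 33.936*s + 9.472)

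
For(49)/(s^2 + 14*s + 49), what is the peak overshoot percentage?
Standard form: ωn²/(s²+2ζωn·s+ωn²) → ωn = 7, ζ = 1.
ζ ≥ 1, so the response is non-oscillatory: peak overshoot = 0%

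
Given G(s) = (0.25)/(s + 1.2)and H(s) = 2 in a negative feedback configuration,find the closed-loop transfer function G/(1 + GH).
Closed-loop T = G/(1+GH).
Numerator: G_num * H_den = 0.25.
Denominator: G_den * H_den + G_num * H_num = (s + 1.2) + (0.5) = s + 1.7.
T(s) = (0.25)/(s + 1.7)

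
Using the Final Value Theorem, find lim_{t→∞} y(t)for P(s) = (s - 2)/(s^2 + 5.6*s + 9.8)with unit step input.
FVT: lim_{t→∞} y(t) = lim_{s→0} s*Y(s) where Y(s) = P(s)/s.
= lim_{s→0} P(s) = P(0) = num(0)/den(0) = -2/9.8 = -0.2041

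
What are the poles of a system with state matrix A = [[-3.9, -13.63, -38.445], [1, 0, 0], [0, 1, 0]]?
Eigenvalues solve det(λI - A) = 0.
Characteristic polynomial: λ^3 + 3.9*λ^2 + 13.63*λ + 38.445 = 0.
Factor: (λ + 3.3)(λ^2 + 0.6*λ + 11.65) = 0.
Roots: -0.3 + 3.4j, -0.3 - 3.4j, -3.3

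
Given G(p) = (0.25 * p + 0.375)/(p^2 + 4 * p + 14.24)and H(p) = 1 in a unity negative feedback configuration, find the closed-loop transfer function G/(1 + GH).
Closed-loop T = G/(1+GH).
Numerator: G_num * H_den = 0.25*p + 0.375.
Denominator: G_den * H_den + G_num * H_num = (p^2 + 4*p + 14.24) + (0.25*p + 0.375) = p^2 + 4.25*p + 14.615.
T(p) = (0.25*p + 0.375)/(p^2 + 4.25*p + 14.615)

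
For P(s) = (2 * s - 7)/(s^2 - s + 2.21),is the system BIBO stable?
Denominator: s^2 - s + 2.21. Poles: 0.5 + 1.4j, 0.5 - 1.4j. All Re(p)<0: No (unstable)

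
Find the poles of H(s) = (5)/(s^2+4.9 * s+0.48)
Set denominator = 0: s^2 + 4.9*s + 0.48 = (s + 4.8)(s + 0.1) = 0 → Poles: -0.1, -4.8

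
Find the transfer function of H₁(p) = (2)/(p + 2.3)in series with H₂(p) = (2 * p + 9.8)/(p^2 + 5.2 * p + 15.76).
Series: H = H₁ · H₂ = (n₁·n₂)/(d₁·d₂).
Num: n₁·n₂ = 4*p + 19.6. Den: d₁·d₂ = p^3 + 7.5*p^2 + 27.72*p + 36.248.
H(p) = (4*p + 19.6)/(p^3 + 7.5*p^2 + 27.72*p + 36.248)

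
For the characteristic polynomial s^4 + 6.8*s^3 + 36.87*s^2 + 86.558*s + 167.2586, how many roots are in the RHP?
s^4 + 6.8*s^3 + 36.87*s^2 + 86.558*s + 167.2586 = (s^2 + 2.6*s + 11.93)(s^2 + 4.2*s + 14.02). Poles: -1.3 + 3.2j, -1.3 - 3.2j, -2.1 + 3.1j, -2.1 - 3.1j. RHP poles (Re>0): 0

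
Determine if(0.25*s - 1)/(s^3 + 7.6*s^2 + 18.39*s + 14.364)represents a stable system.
Denominator: s^3 + 7.6*s^2 + 18.39*s + 14.364 = (s + 1.9)(s + 2.1)(s + 3.6). Poles: -1.9, -2.1, -3.6. All Re(p)<0: Yes (stable)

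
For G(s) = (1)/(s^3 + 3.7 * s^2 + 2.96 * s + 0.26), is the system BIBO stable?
Denominator: s^3 + 3.7*s^2 + 2.96*s + 0.26 = (s + 2.6)(s + 0.1)(s + 1). Poles: -0.1, -1, -2.6. All Re(p)<0: Yes (stable)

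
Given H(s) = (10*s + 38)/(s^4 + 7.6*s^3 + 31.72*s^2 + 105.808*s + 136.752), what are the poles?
Set denominator = 0: s^4 + 7.6*s^3 + 31.72*s^2 + 105.808*s + 136.752 = (s + 2.2)(s + 4.2)(s^2 + 1.2*s + 14.8) = 0 → Poles: -0.6 + 3.8j, -0.6 - 3.8j, -2.2, -4.2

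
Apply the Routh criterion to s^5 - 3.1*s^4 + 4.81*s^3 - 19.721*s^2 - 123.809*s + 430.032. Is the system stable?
Routh array:
s^5: [1, 4.81, -123.809]; s^4: [-3.1, -19.721, 430.032]; s^3: [-1.55161, 14.911]; s^2: [-49.512, 430.032]; s^1: [1.43461]; s^0: [430.032]
First column: [1, -3.1, -1.55161, -49.512, 1.43461, 430.032]. Sign changes = 2.
No, unstable (2 RHP root(s))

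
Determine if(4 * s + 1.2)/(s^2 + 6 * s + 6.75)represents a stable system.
Denominator: s^2 + 6*s + 6.75 = (s + 4.5)(s + 1.5). Poles: -1.5, -4.5. All Re(p)<0: Yes (stable)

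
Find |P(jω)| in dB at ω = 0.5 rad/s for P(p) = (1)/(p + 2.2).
Substitute p = j*0.5: P(j0.5) = 0.43222 - 0.0982318j.
|P(j0.5)| = sqrt(Re² + Im²) = 0.4432.
20*log₁₀(0.4432) = -7.07 dB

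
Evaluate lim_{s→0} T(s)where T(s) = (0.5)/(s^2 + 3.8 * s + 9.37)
DC gain = T(0) = num(0)/den(0) = 0.5/9.37 = 0.05336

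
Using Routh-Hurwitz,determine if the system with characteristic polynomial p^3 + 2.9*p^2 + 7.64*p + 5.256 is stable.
Routh array:
p^3: [1, 7.64]; p^2: [2.9, 5.256]; p^1: [5.82759]; p^0: [5.256]
First column: [1, 2.9, 5.82759, 5.256]. Sign changes = 0.
Yes, stable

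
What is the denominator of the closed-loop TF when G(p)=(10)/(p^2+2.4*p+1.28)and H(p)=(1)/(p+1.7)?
Characteristic poly = G_den * H_den + G_num * H_num = (p^3 + 4.1*p^2 + 5.36*p + 2.176) + (10) = p^3 + 4.1*p^2 + 5.36*p + 12.176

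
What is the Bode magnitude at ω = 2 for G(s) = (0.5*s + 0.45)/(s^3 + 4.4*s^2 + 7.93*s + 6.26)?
Substitute s = j*2: G(j2) = 0.0144819 - 0.0781457j.
|G(j2)| = sqrt(Re² + Im²) = 0.07948.
20*log₁₀(0.07948) = -22.00 dB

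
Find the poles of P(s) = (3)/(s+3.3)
Set denominator = 0: s + 3.3 = 0 → Poles: -3.3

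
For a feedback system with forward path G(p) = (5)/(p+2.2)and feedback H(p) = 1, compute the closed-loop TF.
Closed-loop T = G/(1+GH).
Numerator: G_num * H_den = 5.
Denominator: G_den * H_den + G_num * H_num = (p + 2.2) + (5) = p + 7.2.
T(p) = (5)/(p + 7.2)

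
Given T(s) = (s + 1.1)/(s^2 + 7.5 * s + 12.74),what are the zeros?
Set numerator = 0: s + 1.1 = 0 → Zeros: -1.1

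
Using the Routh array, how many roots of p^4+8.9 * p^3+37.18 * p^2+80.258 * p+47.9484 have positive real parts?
Routh array:
p^4: [1, 37.18, 47.9484]; p^3: [8.9, 80.258]; p^2: [28.1622, 47.9484]; p^1: [65.1051]; p^0: [47.9484]
First column: [1, 8.9, 28.1622, 65.1051, 47.9484]. Sign changes = RHP roots = 0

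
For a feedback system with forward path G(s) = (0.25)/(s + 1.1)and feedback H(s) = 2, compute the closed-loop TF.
Closed-loop T = G/(1+GH).
Numerator: G_num * H_den = 0.25.
Denominator: G_den * H_den + G_num * H_num = (s + 1.1) + (0.5) = s + 1.6.
T(s) = (0.25)/(s + 1.6)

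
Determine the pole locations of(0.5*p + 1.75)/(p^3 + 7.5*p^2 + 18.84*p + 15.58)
Set denominator = 0: p^3 + 7.5*p^2 + 18.84*p + 15.58 = (p + 1.9)(p^2 + 5.6*p + 8.2) = 0 → Poles: -1.9, -2.8 + 0.6j, -2.8 - 0.6j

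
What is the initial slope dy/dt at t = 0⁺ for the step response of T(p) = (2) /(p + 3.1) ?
IVT: y'(0⁺) = lim_{p→∞} p²·Y(p) = lim_{p→∞} p·T(p).
deg(num) = 0, deg(den) = 1, relative degree = 1, so p·T(p) → (leading num)/(leading den) = 2/1 = 2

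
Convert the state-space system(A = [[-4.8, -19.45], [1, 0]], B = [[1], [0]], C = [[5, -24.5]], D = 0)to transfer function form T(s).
T(s) = C(sI - A)⁻¹B + D.
Characteristic polynomial det(sI - A) = s^2 + 4.8*s + 19.45.
Numerator from C·adj(sI-A)·B + D·det(sI-A) = 5*s - 24.5.
T(s) = (5*s - 24.5)/(s^2 + 4.8*s + 19.45)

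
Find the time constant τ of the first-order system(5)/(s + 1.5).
First-order system: τ = -1/pole. Pole = -1.5. τ = -1/(-1.5) = 0.6667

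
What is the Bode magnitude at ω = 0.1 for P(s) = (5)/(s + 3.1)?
Substitute s = j*0.1: P(j0.1) = 1.61123 - 0.0519751j.
|P(j0.1)| = sqrt(Re² + Im²) = 1.612.
20*log₁₀(1.612) = 4.15 dB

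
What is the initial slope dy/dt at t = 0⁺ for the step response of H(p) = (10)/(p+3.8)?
IVT: y'(0⁺) = lim_{p→∞} p²·Y(p) = lim_{p→∞} p·H(p).
deg(num) = 0, deg(den) = 1, relative degree = 1, so p·H(p) → (leading num)/(leading den) = 10/1 = 10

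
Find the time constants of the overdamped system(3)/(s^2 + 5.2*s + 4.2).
Overdamped: real poles at -1, -4.2. τ = -1/pole → τ₁ = 1, τ₂ = 0.2381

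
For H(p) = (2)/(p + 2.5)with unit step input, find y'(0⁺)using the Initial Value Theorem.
IVT: y'(0⁺) = lim_{p→∞} p²·Y(p) = lim_{p→∞} p·H(p).
deg(num) = 0, deg(den) = 1, relative degree = 1, so p·H(p) → (leading num)/(leading den) = 2/1 = 2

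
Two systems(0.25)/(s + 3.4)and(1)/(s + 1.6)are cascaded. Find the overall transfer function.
Series: H = H₁ · H₂ = (n₁·n₂)/(d₁·d₂).
Num: n₁·n₂ = 0.25. Den: d₁·d₂ = s^2 + 5*s + 5.44.
H(s) = (0.25)/(s^2 + 5*s + 5.44)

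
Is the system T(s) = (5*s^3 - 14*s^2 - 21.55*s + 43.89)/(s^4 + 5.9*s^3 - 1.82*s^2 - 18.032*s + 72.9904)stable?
Denominator: s^4 + 5.9*s^3 - 1.82*s^2 - 18.032*s + 72.9904 = (s + 4.9)(s + 3.8)(s^2 - 2.8*s + 3.92). Poles: -3.8, -4.9, 1.4 + 1.4j, 1.4 - 1.4j. All Re(p)<0: No (unstable)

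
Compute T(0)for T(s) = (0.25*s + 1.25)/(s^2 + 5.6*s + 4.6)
DC gain = T(0) = num(0)/den(0) = 1.25/4.6 = 0.2717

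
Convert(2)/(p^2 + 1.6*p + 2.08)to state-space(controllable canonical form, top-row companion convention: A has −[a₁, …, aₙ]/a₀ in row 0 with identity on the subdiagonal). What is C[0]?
Reachable canonical form: C = numerator coefficients (right-aligned, zero-padded to length n).
num = 2, C = [[0, 2]].
C[0] = 0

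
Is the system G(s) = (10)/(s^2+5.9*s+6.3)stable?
Denominator: s^2 + 5.9*s + 6.3 = (s + 4.5)(s + 1.4). Poles: -1.4, -4.5. All Re(p)<0: Yes (stable)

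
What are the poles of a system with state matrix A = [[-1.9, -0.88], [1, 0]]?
Eigenvalues solve det(λI - A) = 0.
Characteristic polynomial: λ^2 + 1.9*λ + 0.88 = 0.
Factor: (λ + 1.1)(λ + 0.8) = 0.
Roots: -0.8, -1.1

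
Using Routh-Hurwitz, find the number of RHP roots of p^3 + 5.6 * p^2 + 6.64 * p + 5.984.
Routh array:
p^3: [1, 6.64]; p^2: [5.6, 5.984]; p^1: [5.57143]; p^0: [5.984]
First column: [1, 5.6, 5.57143, 5.984]. Sign changes = RHP roots = 0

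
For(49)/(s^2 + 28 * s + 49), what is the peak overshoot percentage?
Standard form: ωn²/(s²+2ζωn·s+ωn²) → ωn = 7, ζ = 2.
ζ ≥ 1, so the response is non-oscillatory: peak overshoot = 0%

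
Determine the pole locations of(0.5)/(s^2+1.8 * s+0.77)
Set denominator = 0: s^2 + 1.8*s + 0.77 = (s + 0.7)(s + 1.1) = 0 → Poles: -0.7, -1.1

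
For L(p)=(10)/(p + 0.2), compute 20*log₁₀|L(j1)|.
Substitute p = j*1: L(j1) = 1.92308 - 9.61538j.
|L(j1)| = sqrt(Re² + Im²) = 9.806.
20*log₁₀(9.806) = 19.83 dB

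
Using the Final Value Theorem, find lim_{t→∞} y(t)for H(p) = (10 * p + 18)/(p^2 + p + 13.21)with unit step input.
FVT: lim_{t→∞} y(t) = lim_{p→0} p*Y(p) where Y(p) = H(p)/p.
= lim_{p→0} H(p) = H(0) = num(0)/den(0) = 18/13.21 = 1.363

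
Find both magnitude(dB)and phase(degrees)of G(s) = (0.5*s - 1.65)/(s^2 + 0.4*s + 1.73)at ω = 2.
Substitute s = j*2: G(j2) = 0.784667 - 0.163994j.
|G| = 20*log₁₀(sqrt(Re²+Im²)) = -1.92 dB.
∠G = atan2(Im, Re) = -11.80°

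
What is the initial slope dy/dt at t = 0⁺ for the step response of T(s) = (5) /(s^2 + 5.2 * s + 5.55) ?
IVT: y'(0⁺) = lim_{s→∞} s²·Y(s) = lim_{s→∞} s·T(s).
deg(num) = 0, deg(den) = 2, relative degree = 2 ≥ 2, so s·T(s) → 0. Initial slope = 0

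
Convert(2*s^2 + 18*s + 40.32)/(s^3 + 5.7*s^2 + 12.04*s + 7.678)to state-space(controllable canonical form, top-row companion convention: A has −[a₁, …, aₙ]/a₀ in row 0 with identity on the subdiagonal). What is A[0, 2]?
Reachable canonical form for den = s^3 + 5.7*s^2 + 12.04*s + 7.678: top row of A = -[a₁,a₂,...,aₙ]/a₀, ones on the subdiagonal, zeros elsewhere.
A = [[-5.7, -12.04, -7.678], [1, 0, 0], [0, 1, 0]].
A[0,2] = -7.678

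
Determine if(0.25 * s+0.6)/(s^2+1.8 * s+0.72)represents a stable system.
Denominator: s^2 + 1.8*s + 0.72 = (s + 1.2)(s + 0.6). Poles: -0.6, -1.2. All Re(p)<0: Yes (stable)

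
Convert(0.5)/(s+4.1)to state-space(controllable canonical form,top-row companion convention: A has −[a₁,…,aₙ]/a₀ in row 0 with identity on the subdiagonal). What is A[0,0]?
Reachable canonical form for den = s + 4.1: top row of A = -[a₁,a₂,...,aₙ]/a₀, ones on the subdiagonal, zeros elsewhere.
A = [[-4.1]].
A[0,0] = -4.1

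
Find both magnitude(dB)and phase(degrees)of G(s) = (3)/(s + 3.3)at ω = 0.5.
Substitute s = j*0.5: G(j0.5) = 0.888689 - 0.13465j.
|G| = 20*log₁₀(sqrt(Re²+Im²)) = -0.93 dB.
∠G = atan2(Im, Re) = -8.62°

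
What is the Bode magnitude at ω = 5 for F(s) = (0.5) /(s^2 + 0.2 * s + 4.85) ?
Substitute s = j*5: F(j5) = -0.0247529 - 0.00122843j.
|F(j5)| = sqrt(Re² + Im²) = 0.02478.
20*log₁₀(0.02478) = -32.12 dB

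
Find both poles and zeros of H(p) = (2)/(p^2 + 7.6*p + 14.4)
Set denominator = 0: p^2 + 7.6*p + 14.4 = (p + 4)(p + 3.6) = 0 → Poles: -3.6, -4
Numerator is a nonzero constant (2) → Zeros: none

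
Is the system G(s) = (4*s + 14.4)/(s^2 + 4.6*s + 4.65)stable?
Denominator: s^2 + 4.6*s + 4.65 = (s + 3.1)(s + 1.5). Poles: -1.5, -3.1. All Re(p)<0: Yes (stable)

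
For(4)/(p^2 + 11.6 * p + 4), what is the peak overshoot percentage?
Standard form: ωn²/(p²+2ζωn·p+ωn²) → ωn = 2, ζ = 2.9.
ζ ≥ 1, so the response is non-oscillatory: peak overshoot = 0%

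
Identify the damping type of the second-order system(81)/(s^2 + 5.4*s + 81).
Standard form: ωn²/(s²+2ζωn·s+ωn²) gives ωn=9, ζ=0.3.
Underdamped (ζ = 0.3 < 1)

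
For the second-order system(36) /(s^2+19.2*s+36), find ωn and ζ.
Standard form: ωn²/(s²+2ζωn·s+ωn²).
const=36=ωn² → ωn=6, s coeff=19.2=2ζωn → ζ=1.6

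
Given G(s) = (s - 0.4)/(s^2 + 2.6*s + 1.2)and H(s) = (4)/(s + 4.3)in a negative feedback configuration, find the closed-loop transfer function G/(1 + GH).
Closed-loop T = G/(1+GH).
Numerator: G_num * H_den = s^2 + 3.9*s - 1.72.
Denominator: G_den * H_den + G_num * H_num = (s^3 + 6.9*s^2 + 12.38*s + 5.16) + (4*s - 1.6) = s^3 + 6.9*s^2 + 16.38*s + 3.56.
T(s) = (s^2 + 3.9*s - 1.72)/(s^3 + 6.9*s^2 + 16.38*s + 3.56)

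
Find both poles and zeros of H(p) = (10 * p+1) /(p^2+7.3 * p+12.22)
Set denominator = 0: p^2 + 7.3*p + 12.22 = (p + 2.6)(p + 4.7) = 0 → Poles: -2.6, -4.7
Set numerator = 0: 10*p + 1 = 0 → Zeros: -0.1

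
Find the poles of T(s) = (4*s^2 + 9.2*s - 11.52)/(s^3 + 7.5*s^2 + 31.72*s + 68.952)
Set denominator = 0: s^3 + 7.5*s^2 + 31.72*s + 68.952 = (s + 3.9)(s^2 + 3.6*s + 17.68) = 0 → Poles: -1.8 + 3.8j, -1.8 - 3.8j, -3.9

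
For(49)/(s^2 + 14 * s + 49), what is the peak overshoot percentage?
Standard form: ωn²/(s²+2ζωn·s+ωn²) → ωn = 7, ζ = 1.
ζ ≥ 1, so the response is non-oscillatory: peak overshoot = 0%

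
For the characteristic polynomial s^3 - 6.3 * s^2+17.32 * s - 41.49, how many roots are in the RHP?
s^3 - 6.3*s^2 + 17.32*s - 41.49 = (s - 4.5)(s^2 - 1.8*s + 9.22). Poles: 0.9 + 2.9j, 0.9 - 2.9j, 4.5. RHP poles (Re>0): 3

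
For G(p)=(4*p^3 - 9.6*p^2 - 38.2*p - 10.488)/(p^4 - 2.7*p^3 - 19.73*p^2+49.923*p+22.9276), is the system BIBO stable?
Denominator: p^4 - 2.7*p^3 - 19.73*p^2 + 49.923*p + 22.9276 = (p - 4.3)(p - 3.1)(p + 4.3)(p + 0.4). Poles: -0.4, -4.3, 3.1, 4.3. All Re(p)<0: No (unstable)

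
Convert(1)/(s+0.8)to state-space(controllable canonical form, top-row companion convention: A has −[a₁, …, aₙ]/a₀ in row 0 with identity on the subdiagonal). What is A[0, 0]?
Reachable canonical form for den = s + 0.8: top row of A = -[a₁,a₂,...,aₙ]/a₀, ones on the subdiagonal, zeros elsewhere.
A = [[-0.8]].
A[0,0] = -0.8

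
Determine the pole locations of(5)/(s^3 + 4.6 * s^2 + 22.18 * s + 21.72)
Set denominator = 0: s^3 + 4.6*s^2 + 22.18*s + 21.72 = (s + 1.2)(s^2 + 3.4*s + 18.1) = 0 → Poles: -1.2, -1.7 + 3.9j, -1.7 - 3.9j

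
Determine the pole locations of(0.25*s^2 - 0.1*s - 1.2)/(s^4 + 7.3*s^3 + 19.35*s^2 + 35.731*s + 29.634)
Set denominator = 0: s^4 + 7.3*s^3 + 19.35*s^2 + 35.731*s + 29.634 = (s + 4.4)(s + 1.5)(s^2 + 1.4*s + 4.49) = 0 → Poles: -0.7 + 2j, -0.7 - 2j, -1.5, -4.4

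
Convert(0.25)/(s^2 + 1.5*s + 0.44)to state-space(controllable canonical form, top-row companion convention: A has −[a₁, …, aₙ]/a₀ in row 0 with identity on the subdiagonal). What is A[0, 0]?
Reachable canonical form for den = s^2 + 1.5*s + 0.44: top row of A = -[a₁,a₂,...,aₙ]/a₀, ones on the subdiagonal, zeros elsewhere.
A = [[-1.5, -0.44], [1, 0]].
A[0,0] = -1.5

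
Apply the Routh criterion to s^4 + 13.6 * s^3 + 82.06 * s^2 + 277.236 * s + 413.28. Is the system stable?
Routh array:
s^4: [1, 82.06, 413.28]; s^3: [13.6, 277.236]; s^2: [61.675, 413.28]; s^1: [186.103]; s^0: [413.28]
First column: [1, 13.6, 61.675, 186.103, 413.28]. Sign changes = 0.
Yes, stable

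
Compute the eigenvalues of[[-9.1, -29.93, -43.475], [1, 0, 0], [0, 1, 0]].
Eigenvalues solve det(λI - A) = 0.
Characteristic polynomial: λ^3 + 9.1*λ^2 + 29.93*λ + 43.475 = 0.
Factor: (λ + 4.7)(λ^2 + 4.4*λ + 9.25) = 0.
Roots: -2.2 + 2.1j, -2.2 - 2.1j, -4.7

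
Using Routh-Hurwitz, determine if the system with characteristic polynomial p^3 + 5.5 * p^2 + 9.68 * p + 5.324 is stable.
Routh array:
p^3: [1, 9.68]; p^2: [5.5, 5.324]; p^1: [8.712]; p^0: [5.324]
First column: [1, 5.5, 8.712, 5.324]. Sign changes = 0.
Yes, stable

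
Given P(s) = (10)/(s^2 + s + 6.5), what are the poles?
Set denominator = 0: s^2 + s + 6.5 = 0 → Poles: -0.5 + 2.5j, -0.5 - 2.5j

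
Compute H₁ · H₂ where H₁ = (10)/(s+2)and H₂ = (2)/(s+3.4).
Series: H = H₁ · H₂ = (n₁·n₂)/(d₁·d₂).
Num: n₁·n₂ = 20. Den: d₁·d₂ = s^2 + 5.4*s + 6.8.
H(s) = (20)/(s^2 + 5.4*s + 6.8)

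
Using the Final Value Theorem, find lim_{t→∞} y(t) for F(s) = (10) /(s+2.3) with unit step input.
FVT: lim_{t→∞} y(t) = lim_{s→0} s*Y(s) where Y(s) = F(s)/s.
= lim_{s→0} F(s) = F(0) = num(0)/den(0) = 10/2.3 = 4.348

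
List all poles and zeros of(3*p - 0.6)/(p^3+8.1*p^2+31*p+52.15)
Set denominator = 0: p^3 + 8.1*p^2 + 31*p + 52.15 = (p + 3.5)(p^2 + 4.6*p + 14.9) = 0 → Poles: -2.3 + 3.1j, -2.3 - 3.1j, -3.5
Set numerator = 0: 3*p - 0.6 = 0 → Zeros: 0.2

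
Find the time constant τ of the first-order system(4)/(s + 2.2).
First-order system: τ = -1/pole. Pole = -2.2. τ = -1/(-2.2) = 0.4545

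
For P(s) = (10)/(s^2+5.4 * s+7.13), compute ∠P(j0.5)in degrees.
Substitute s = j*0.5: P(j0.5) = 1.25951 - 0.494285j.
∠P(j0.5) = atan2(Im, Re) = atan2(-0.494285, 1.25951) = -21.43°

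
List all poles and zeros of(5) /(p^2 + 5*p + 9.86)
Set denominator = 0: p^2 + 5*p + 9.86 = 0 → Poles: -2.5 + 1.9j, -2.5 - 1.9j
Numerator is a nonzero constant (5) → Zeros: none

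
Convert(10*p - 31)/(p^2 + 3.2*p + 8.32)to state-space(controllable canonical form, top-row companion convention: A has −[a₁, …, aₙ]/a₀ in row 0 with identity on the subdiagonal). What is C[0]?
Reachable canonical form: C = numerator coefficients (right-aligned, zero-padded to length n).
num = 10*p - 31, C = [[10, -31]].
C[0] = 10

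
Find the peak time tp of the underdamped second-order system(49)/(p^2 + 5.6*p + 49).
Standard form: ωn²/(p²+2ζωn·p+ωn²) → ωn = 7, ζ = 0.4.
ωd = ωn·√(1-ζ²) = 7·√(1-0.4²) = 6.416.
tp = π/ωd = π/6.416 = 0.4897 s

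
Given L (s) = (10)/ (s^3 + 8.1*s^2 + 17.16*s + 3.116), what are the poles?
Set denominator = 0: s^3 + 8.1*s^2 + 17.16*s + 3.116 = (s + 0.2)(s + 3.8)(s + 4.1) = 0 → Poles: -0.2, -3.8, -4.1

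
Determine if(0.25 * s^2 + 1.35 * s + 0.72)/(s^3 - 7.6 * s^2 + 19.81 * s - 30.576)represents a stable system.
Denominator: s^3 - 7.6*s^2 + 19.81*s - 30.576 = (s - 4.8)(s^2 - 2.8*s + 6.37). Poles: 1.4 + 2.1j, 1.4 - 2.1j, 4.8. All Re(p)<0: No (unstable)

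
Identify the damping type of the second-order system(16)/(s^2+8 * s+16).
Standard form: ωn²/(s²+2ζωn·s+ωn²) gives ωn=4, ζ=1.
Critically damped (ζ = 1)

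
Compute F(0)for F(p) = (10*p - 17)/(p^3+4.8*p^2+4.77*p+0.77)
DC gain = F(0) = num(0)/den(0) = -17/0.77 = -22.08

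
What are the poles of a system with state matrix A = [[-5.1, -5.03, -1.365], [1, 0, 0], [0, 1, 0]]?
Eigenvalues solve det(λI - A) = 0.
Characteristic polynomial: λ^3 + 5.1*λ^2 + 5.03*λ + 1.365 = 0.
Factor: (λ + 0.5)(λ + 0.7)(λ + 3.9) = 0.
Roots: -0.5, -0.7, -3.9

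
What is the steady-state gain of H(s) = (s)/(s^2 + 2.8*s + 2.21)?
DC gain = H(0) = num(0)/den(0) = 0/2.21 = 0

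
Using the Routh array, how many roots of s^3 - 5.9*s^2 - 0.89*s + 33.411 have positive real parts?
Routh array:
s^3: [1, -0.89]; s^2: [-5.9, 33.411]; s^1: [4.77288]; s^0: [33.411]
First column: [1, -5.9, 4.77288, 33.411]. Sign changes = RHP roots = 2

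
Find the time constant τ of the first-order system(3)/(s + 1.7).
First-order system: τ = -1/pole. Pole = -1.7. τ = -1/(-1.7) = 0.5882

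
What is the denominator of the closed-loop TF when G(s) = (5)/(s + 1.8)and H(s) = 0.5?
Characteristic poly = G_den * H_den + G_num * H_num = (s + 1.8) + (2.5) = s + 4.3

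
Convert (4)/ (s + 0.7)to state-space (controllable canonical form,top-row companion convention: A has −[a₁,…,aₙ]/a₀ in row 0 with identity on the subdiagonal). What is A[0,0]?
Reachable canonical form for den = s + 0.7: top row of A = -[a₁,a₂,...,aₙ]/a₀, ones on the subdiagonal, zeros elsewhere.
A = [[-0.7]].
A[0,0] = -0.7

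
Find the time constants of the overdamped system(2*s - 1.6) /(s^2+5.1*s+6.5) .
Overdamped: real poles at -2.6, -2.5. τ = -1/pole → τ₁ = 0.3846, τ₂ = 0.4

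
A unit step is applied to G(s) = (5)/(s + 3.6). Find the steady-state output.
FVT: lim_{t→∞} y(t) = lim_{s→0} s*Y(s) where Y(s) = G(s)/s.
= lim_{s→0} G(s) = G(0) = num(0)/den(0) = 5/3.6 = 1.389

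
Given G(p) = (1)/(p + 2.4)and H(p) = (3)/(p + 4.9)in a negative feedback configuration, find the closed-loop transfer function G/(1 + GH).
Closed-loop T = G/(1+GH).
Numerator: G_num * H_den = p + 4.9.
Denominator: G_den * H_den + G_num * H_num = (p^2 + 7.3*p + 11.76) + (3) = p^2 + 7.3*p + 14.76.
T(p) = (p + 4.9)/(p^2 + 7.3*p + 14.76)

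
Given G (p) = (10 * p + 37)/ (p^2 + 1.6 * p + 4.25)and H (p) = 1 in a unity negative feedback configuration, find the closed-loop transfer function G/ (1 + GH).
Closed-loop T = G/(1+GH).
Numerator: G_num * H_den = 10*p + 37.
Denominator: G_den * H_den + G_num * H_num = (p^2 + 1.6*p + 4.25) + (10*p + 37) = p^2 + 11.6*p + 41.25.
T(p) = (10*p + 37)/(p^2 + 11.6*p + 41.25)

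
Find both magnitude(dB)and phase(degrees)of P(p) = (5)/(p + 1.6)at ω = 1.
Substitute p = j*1: P(j1) = 2.24719 - 1.40449j.
|P| = 20*log₁₀(sqrt(Re²+Im²)) = 8.46 dB.
∠P = atan2(Im, Re) = -32.01°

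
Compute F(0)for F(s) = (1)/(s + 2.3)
DC gain = F(0) = num(0)/den(0) = 1/2.3 = 0.4348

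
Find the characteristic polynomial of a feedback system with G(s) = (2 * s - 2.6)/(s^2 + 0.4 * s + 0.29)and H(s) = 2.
Characteristic poly = G_den * H_den + G_num * H_num = (s^2 + 0.4*s + 0.29) + (4*s - 5.2) = s^2 + 4.4*s - 4.91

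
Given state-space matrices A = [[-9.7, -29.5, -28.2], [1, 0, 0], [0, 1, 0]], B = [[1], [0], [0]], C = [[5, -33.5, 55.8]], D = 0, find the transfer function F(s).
F(s) = C(sI - A)⁻¹B + D.
Characteristic polynomial det(sI - A) = s^3 + 9.7*s^2 + 29.5*s + 28.2.
Numerator from C·adj(sI-A)·B + D·det(sI-A) = 5*s^2 - 33.5*s + 55.8.
F(s) = (5*s^2 - 33.5*s + 55.8)/(s^3 + 9.7*s^2 + 29.5*s + 28.2)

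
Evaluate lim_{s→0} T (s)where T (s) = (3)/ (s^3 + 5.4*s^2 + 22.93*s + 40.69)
DC gain = T(0) = num(0)/den(0) = 3/40.69 = 0.07373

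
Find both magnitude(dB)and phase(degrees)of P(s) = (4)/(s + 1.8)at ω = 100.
Substitute s = j*100: P(j100) = 0.000719767 - 0.039987j.
|P| = 20*log₁₀(sqrt(Re²+Im²)) = -27.96 dB.
∠P = atan2(Im, Re) = -88.97°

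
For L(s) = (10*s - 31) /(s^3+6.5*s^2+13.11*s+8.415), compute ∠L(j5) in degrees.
Substitute s = j*5: L(j5) = 0.0661425 - 0.350016j.
∠L(j5) = atan2(Im, Re) = atan2(-0.350016, 0.0661425) = -79.30°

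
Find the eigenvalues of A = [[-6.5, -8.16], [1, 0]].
Eigenvalues solve det(λI - A) = 0.
Characteristic polynomial: λ^2 + 6.5*λ + 8.16 = 0.
Factor: (λ + 1.7)(λ + 4.8) = 0.
Roots: -1.7, -4.8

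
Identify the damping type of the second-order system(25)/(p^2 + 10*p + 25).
Standard form: ωn²/(p²+2ζωn·p+ωn²) gives ωn=5, ζ=1.
Critically damped (ζ = 1)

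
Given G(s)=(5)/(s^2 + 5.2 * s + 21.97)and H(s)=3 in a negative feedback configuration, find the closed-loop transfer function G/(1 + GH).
Closed-loop T = G/(1+GH).
Numerator: G_num * H_den = 5.
Denominator: G_den * H_den + G_num * H_num = (s^2 + 5.2*s + 21.97) + (15) = s^2 + 5.2*s + 36.97.
T(s) = (5)/(s^2 + 5.2*s + 36.97)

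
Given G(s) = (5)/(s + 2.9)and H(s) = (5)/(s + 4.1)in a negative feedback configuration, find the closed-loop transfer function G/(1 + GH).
Closed-loop T = G/(1+GH).
Numerator: G_num * H_den = 5*s + 20.5.
Denominator: G_den * H_den + G_num * H_num = (s^2 + 7*s + 11.89) + (25) = s^2 + 7*s + 36.89.
T(s) = (5*s + 20.5)/(s^2 + 7*s + 36.89)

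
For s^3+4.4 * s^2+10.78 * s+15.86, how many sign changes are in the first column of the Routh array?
Routh array:
s^3: [1, 10.78]; s^2: [4.4, 15.86]; s^1: [7.17545]; s^0: [15.86]
First column: [1, 4.4, 7.17545, 15.86]. Sign changes = 0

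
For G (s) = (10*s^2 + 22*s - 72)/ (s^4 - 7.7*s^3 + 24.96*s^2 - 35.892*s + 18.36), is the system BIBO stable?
Denominator: s^4 - 7.7*s^3 + 24.96*s^2 - 35.892*s + 18.36 = (s - 1.7)(s - 1.2)(s^2 - 4.8*s + 9). Poles: 1.2, 1.7, 2.4 + 1.8j, 2.4 - 1.8j. All Re(p)<0: No (unstable)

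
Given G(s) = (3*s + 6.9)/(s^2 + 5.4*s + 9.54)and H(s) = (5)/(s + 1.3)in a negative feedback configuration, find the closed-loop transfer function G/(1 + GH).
Closed-loop T = G/(1+GH).
Numerator: G_num * H_den = 3*s^2 + 10.8*s + 8.97.
Denominator: G_den * H_den + G_num * H_num = (s^3 + 6.7*s^2 + 16.56*s + 12.402) + (15*s + 34.5) = s^3 + 6.7*s^2 + 31.56*s + 46.902.
T(s) = (3*s^2 + 10.8*s + 8.97)/(s^3 + 6.7*s^2 + 31.56*s + 46.902)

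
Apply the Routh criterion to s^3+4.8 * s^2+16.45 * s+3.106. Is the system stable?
Routh array:
s^3: [1, 16.45]; s^2: [4.8, 3.106]; s^1: [15.8029]; s^0: [3.106]
First column: [1, 4.8, 15.8029, 3.106]. Sign changes = 0.
Yes, stable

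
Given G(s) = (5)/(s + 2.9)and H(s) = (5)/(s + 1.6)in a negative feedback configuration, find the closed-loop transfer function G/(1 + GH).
Closed-loop T = G/(1+GH).
Numerator: G_num * H_den = 5*s + 8.
Denominator: G_den * H_den + G_num * H_num = (s^2 + 4.5*s + 4.64) + (25) = s^2 + 4.5*s + 29.64.
T(s) = (5*s + 8)/(s^2 + 4.5*s + 29.64)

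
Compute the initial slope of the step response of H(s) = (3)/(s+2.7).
IVT: y'(0⁺) = lim_{s→∞} s²·Y(s) = lim_{s→∞} s·H(s).
deg(num) = 0, deg(den) = 1, relative degree = 1, so s·H(s) → (leading num)/(leading den) = 3/1 = 3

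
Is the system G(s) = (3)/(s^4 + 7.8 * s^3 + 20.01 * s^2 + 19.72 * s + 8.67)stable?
Denominator: s^4 + 7.8*s^3 + 20.01*s^2 + 19.72*s + 8.67 = (s + 3.4)(s + 3)(s^2 + 1.4*s + 0.85). Poles: -0.7 + 0.6j, -0.7 - 0.6j, -3, -3.4. All Re(p)<0: Yes (stable)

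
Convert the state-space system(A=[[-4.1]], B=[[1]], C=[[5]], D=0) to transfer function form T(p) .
T(p) = C(pI - A)⁻¹B + D.
Characteristic polynomial det(pI - A) = p + 4.1.
Numerator from C·adj(pI-A)·B + D·det(pI-A) = 5.
T(p) = (5)/(p + 4.1)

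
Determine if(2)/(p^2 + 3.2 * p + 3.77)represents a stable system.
Denominator: p^2 + 3.2*p + 3.77. Poles: -1.6 + 1.1j, -1.6 - 1.1j. All Re(p)<0: Yes (stable)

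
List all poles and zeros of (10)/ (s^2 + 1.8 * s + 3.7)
Set denominator = 0: s^2 + 1.8*s + 3.7 = 0 → Poles: -0.9 + 1.7j, -0.9 - 1.7j
Numerator is a nonzero constant (10) → Zeros: none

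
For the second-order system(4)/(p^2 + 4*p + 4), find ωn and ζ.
Standard form: ωn²/(p²+2ζωn·p+ωn²).
const=4=ωn² → ωn=2, p coeff=4=2ζωn → ζ=1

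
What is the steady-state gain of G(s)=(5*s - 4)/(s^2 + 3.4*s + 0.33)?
DC gain = G(0) = num(0)/den(0) = -4/0.33 = -12.12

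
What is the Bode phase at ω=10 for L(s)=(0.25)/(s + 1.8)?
Substitute s = j*10: L(j10) = 0.00435878 - 0.0242154j.
∠L(j10) = atan2(Im, Re) = atan2(-0.0242154, 0.00435878) = -79.80°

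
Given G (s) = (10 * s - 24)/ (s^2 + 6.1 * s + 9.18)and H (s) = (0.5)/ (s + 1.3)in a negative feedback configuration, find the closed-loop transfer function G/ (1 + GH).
Closed-loop T = G/(1+GH).
Numerator: G_num * H_den = 10*s^2 - 11*s - 31.2.
Denominator: G_den * H_den + G_num * H_num = (s^3 + 7.4*s^2 + 17.11*s + 11.934) + (5*s - 12) = s^3 + 7.4*s^2 + 22.11*s - 0.066.
T(s) = (10*s^2 - 11*s - 31.2)/(s^3 + 7.4*s^2 + 22.11*s - 0.066)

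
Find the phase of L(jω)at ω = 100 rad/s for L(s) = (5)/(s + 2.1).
Substitute s = j*100: L(j100) = 0.00104954 - 0.049978j.
∠L(j100) = atan2(Im, Re) = atan2(-0.049978, 0.00104954) = -88.80°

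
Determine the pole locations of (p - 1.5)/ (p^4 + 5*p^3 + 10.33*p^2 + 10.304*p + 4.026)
Set denominator = 0: p^4 + 5*p^3 + 10.33*p^2 + 10.304*p + 4.026 = (p + 1.5)(p + 1.1)(p^2 + 2.4*p + 2.44) = 0 → Poles: -1.1, -1.2 + 1j, -1.2 - 1j, -1.5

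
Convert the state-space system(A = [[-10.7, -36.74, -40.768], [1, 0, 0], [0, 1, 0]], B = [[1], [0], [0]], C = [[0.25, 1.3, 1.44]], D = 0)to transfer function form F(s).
F(s) = C(sI - A)⁻¹B + D.
Characteristic polynomial det(sI - A) = s^3 + 10.7*s^2 + 36.74*s + 40.768.
Numerator from C·adj(sI-A)·B + D·det(sI-A) = 0.25*s^2 + 1.3*s + 1.44.
F(s) = (0.25*s^2 + 1.3*s + 1.44)/(s^3 + 10.7*s^2 + 36.74*s + 40.768)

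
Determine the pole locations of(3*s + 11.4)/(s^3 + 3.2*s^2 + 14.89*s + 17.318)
Set denominator = 0: s^3 + 3.2*s^2 + 14.89*s + 17.318 = (s + 1.4)(s^2 + 1.8*s + 12.37) = 0 → Poles: -0.9 + 3.4j, -0.9 - 3.4j, -1.4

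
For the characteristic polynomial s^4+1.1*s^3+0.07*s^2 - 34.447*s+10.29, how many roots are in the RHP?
s^4 + 1.1*s^3 + 0.07*s^2 - 34.447*s + 10.29 = (s - 0.3)(s - 2.8)(s^2 + 4.2*s + 12.25). Poles: -2.1 + 2.8j, -2.1 - 2.8j, 0.3, 2.8. RHP poles (Re>0): 2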